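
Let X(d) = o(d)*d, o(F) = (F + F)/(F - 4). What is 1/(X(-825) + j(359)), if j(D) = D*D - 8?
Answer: 829/105474467 ≈ 7.8597e-6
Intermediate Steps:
j(D) = -8 + D**2 (j(D) = D**2 - 8 = -8 + D**2)
o(F) = 2*F/(-4 + F) (o(F) = (2*F)/(-4 + F) = 2*F/(-4 + F))
X(d) = 2*d**2/(-4 + d) (X(d) = (2*d/(-4 + d))*d = 2*d**2/(-4 + d))
1/(X(-825) + j(359)) = 1/(2*(-825)**2/(-4 - 825) + (-8 + 359**2)) = 1/(2*680625/(-829) + (-8 + 128881)) = 1/(2*680625*(-1/829) + 128873) = 1/(-1361250/829 + 128873) = 1/(105474467/829) = 829/105474467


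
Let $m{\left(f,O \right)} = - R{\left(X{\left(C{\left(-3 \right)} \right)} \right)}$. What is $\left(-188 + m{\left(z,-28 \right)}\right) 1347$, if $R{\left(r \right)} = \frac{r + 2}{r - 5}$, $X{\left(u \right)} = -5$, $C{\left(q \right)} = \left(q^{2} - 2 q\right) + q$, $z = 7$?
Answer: $- \frac{2536401}{10} \approx -2.5364 \cdot 10^{5}$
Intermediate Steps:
$C{\left(q \right)} = q^{2} - q$
$R{\left(r \right)} = \frac{2 + r}{-5 + r}$
$m{\left(f,O \right)} = - \frac{3}{10}$ ($m{\left(f,O \right)} = - \frac{2 - 5}{-5 - 5} = - \frac{-3}{-10} = - \frac{\left(-1\right) \left(-3\right)}{10} = \left(-1\right) \frac{3}{10} = - \frac{3}{10}$)
$\left(-188 + m{\left(z,-28 \right)}\right) 1347 = \left(-188 - \frac{3}{10}\right) 1347 = \left(- \frac{1883}{10}\right) 1347 = - \frac{2536401}{10}$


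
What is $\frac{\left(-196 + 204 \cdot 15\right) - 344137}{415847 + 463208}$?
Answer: $- \frac{341273}{879055} \approx -0.38823$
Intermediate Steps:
$\frac{\left(-196 + 204 \cdot 15\right) - 344137}{415847 + 463208} = \frac{\left(-196 + 3060\right) - 344137}{879055} = \left(2864 - 344137\right) \frac{1}{879055} = \left(-341273\right) \frac{1}{879055} = - \frac{341273}{879055}$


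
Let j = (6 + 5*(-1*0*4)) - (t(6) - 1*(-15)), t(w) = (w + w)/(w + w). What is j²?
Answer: 100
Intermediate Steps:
t(w) = 1 (t(w) = (2*w)/((2*w)) = (2*w)*(1/(2*w)) = 1)
j = -10 (j = (6 + 5*(-1*0*4)) - (1 - 1*(-15)) = (6 + 5*(0*4)) - (1 + 15) = (6 + 5*0) - 1*16 = (6 + 0) - 16 = 6 - 16 = -10)
j² = (-10)² = 100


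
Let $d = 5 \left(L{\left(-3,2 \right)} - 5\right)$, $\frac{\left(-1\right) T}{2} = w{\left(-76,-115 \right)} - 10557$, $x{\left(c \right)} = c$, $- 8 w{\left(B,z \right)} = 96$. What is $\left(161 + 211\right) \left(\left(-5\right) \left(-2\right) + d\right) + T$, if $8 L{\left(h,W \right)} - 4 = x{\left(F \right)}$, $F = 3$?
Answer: $\frac{34371}{2} \approx 17186.0$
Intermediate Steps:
$w{\left(B,z \right)} = -12$ ($w{\left(B,z \right)} = \left(- \frac{1}{8}\right) 96 = -12$)
$L{\left(h,W \right)} = \frac{7}{8}$ ($L{\left(h,W \right)} = \frac{1}{2} + \frac{1}{8} \cdot 3 = \frac{1}{2} + \frac{3}{8} = \frac{7}{8}$)
$T = 21138$ ($T = - 2 \left(-12 - 10557\right) = \left(-2\right) \left(-10569\right) = 21138$)
$d = - \frac{165}{8}$ ($d = 5 \left(\frac{7}{8} - 5\right) = 5 \left(- \frac{33}{8}\right) = - \frac{165}{8} \approx -20.625$)
$\left(161 + 211\right) \left(\left(-5\right) \left(-2\right) + d\right) + T = \left(161 + 211\right) \left(\left(-5\right) \left(-2\right) - \frac{165}{8}\right) + 21138 = 372 \left(10 - \frac{165}{8}\right) + 21138 = 372 \left(- \frac{85}{8}\right) + 21138 = - \frac{7905}{2} + 21138 = \frac{34371}{2}$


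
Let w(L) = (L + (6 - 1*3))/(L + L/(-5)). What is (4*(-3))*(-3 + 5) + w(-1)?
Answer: -53/2 ≈ -26.500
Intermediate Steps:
w(L) = 5*(3 + L)/(4*L) (w(L) = (L + (6 - 3))/(L + L*(-1/5)) = (L + 3)/(L - L/5) = (3 + L)/((4*L/5)) = (3 + L)*(5/(4*L)) = 5*(3 + L)/(4*L))
(4*(-3))*(-3 + 5) + w(-1) = (4*(-3))*(-3 + 5) + (5/4)*(3 - 1)/(-1) = -12*2 + (5/4)*(-1)*2 = -24 - 5/2 = -53/2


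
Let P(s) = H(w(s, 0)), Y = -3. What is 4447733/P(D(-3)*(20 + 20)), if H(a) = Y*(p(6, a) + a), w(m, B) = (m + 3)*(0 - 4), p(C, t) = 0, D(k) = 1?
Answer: 4447733/516 ≈ 8619.6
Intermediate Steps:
w(m, B) = -12 - 4*m (w(m, B) = (3 + m)*(-4) = -12 - 4*m)
H(a) = -3*a (H(a) = -3*(0 + a) = -3*a)
P(s) = 36 + 12*s (P(s) = -3*(-12 - 4*s) = 36 + 12*s)
4447733/P(D(-3)*(20 + 20)) = 4447733/(36 + 12*(1*(20 + 20))) = 4447733/(36 + 12*(1*40)) = 4447733/(36 + 12*40) = 4447733/(36 + 480) = 4447733/516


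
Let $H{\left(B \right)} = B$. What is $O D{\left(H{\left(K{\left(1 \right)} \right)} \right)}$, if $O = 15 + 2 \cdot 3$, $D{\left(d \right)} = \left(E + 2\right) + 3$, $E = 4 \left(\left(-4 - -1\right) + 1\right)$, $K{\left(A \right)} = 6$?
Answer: $-63$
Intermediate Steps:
$E = -8$ ($E = 4 \left(\left(-4 + 1\right) + 1\right) = 4 \left(-3 + 1\right) = 4 \left(-2\right) = -8$)
$D{\left(d \right)} = -3$ ($D{\left(d \right)} = \left(-8 + 2\right) + 3 = -6 + 3 = -3$)
$O = 21$ ($O = 15 + 6 = 21$)
$O D{\left(H{\left(K{\left(1 \right)} \right)} \right)} = 21 \left(-3\right) = -63$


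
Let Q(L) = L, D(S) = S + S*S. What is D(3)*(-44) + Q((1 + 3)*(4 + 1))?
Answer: -508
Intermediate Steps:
D(S) = S + S²
D(3)*(-44) + Q((1 + 3)*(4 + 1)) = (3*(1 + 3))*(-44) + (1 + 3)*(4 + 1) = (3*4)*(-44) + 4*5 = 12*(-44) + 20 = -528 + 20 = -508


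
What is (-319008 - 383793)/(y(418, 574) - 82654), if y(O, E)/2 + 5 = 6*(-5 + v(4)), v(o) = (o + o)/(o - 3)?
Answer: 702801/82628 ≈ 8.5056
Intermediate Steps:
v(o) = 2*o/(-3 + o) (v(o) = (2*o)/(-3 + o) = 2*o/(-3 + o))
y(O, E) = 26 (y(O, E) = -10 + 2*(6*(-5 + 2*4/(-3 + 4))) = -10 + 2*(6*(-5 + 2*4/1)) = -10 + 2*(6*(-5 + 2*4*1)) = -10 + 2*(6*(-5 + 8)) = -10 + 2*(6*3) = -10 + 2*18 = -10 + 36 = 26)
(-319008 - 383793)/(y(418, 574) - 82654) = (-319008 - 383793)/(26 - 82654) = -702801/(-82628) = -702801*(-1/82628) = 702801/82628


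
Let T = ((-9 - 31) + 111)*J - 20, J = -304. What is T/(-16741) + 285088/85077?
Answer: 6610661716/1424274057 ≈ 4.6414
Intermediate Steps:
T = -21604 (T = ((-9 - 31) + 111)*(-304) - 20 = (-40 + 111)*(-304) - 20 = 71*(-304) - 20 = -21584 - 20 = -21604)
T/(-16741) + 285088/85077 = -21604/(-16741) + 285088/85077 = -21604*(-1/16741) + 285088*(1/85077) = 21604/16741 + 285088/85077 = 6610661716/1424274057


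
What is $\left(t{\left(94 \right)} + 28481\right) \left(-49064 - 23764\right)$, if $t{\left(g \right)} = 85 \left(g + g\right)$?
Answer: $-3238005708$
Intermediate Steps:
$t{\left(g \right)} = 170 g$ ($t{\left(g \right)} = 85 \cdot 2 g = 170 g$)
$\left(t{\left(94 \right)} + 28481\right) \left(-49064 - 23764\right) = \left(170 \cdot 94 + 28481\right) \left(-49064 - 23764\right) = \left(15980 + 28481\right) \left(-72828\right) = 44461 \left(-72828\right) = -3238005708$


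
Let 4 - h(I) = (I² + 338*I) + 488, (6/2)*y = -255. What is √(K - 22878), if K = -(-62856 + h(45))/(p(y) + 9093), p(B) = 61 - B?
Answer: I*√1952101537813/9239 ≈ 151.23*I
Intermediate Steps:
y = -85 (y = (⅓)*(-255) = -85)
h(I) = -484 - I² - 338*I (h(I) = 4 - ((I² + 338*I) + 488) = 4 - (488 + I² + 338*I) = 4 + (-488 - I² - 338*I) = -484 - I² - 338*I)
K = 80575/9239 (K = -(-62856 + (-484 - 1*45² - 338*45))/((61 - 1*(-85)) + 9093) = -(-62856 + (-484 - 1*2025 - 15210))/((61 + 85) + 9093) = -(-62856 + (-484 - 2025 - 15210))/(146 + 9093) = -(-62856 - 17719)/9239 = -(-80575)/9239 = -1*(-80575/9239) = 80575/9239 ≈ 8.7212)
√(K - 22878) = √(80575/9239 - 22878) = √(-211289267/9239) = I*√1952101537813/9239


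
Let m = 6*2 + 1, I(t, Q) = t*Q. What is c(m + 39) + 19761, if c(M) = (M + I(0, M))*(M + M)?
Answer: 25169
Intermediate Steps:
I(t, Q) = Q*t
m = 13 (m = 12 + 1 = 13)
c(M) = 2*M**2 (c(M) = (M + M*0)*(M + M) = (M + 0)*(2*M) = M*(2*M) = 2*M**2)
c(m + 39) + 19761 = 2*(13 + 39)**2 + 19761 = 2*52**2 + 19761 = 2*2704 + 19761 = 5408 + 19761 = 25169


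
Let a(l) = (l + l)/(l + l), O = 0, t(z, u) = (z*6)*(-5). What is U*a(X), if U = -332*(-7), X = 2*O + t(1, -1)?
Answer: 2324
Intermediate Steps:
t(z, u) = -30*z (t(z, u) = (6*z)*(-5) = -30*z)
X = -30 (X = 2*0 - 30*1 = 0 - 30 = -30)
U = 2324
a(l) = 1 (a(l) = (2*l)/((2*l)) = (2*l)*(1/(2*l)) = 1)
U*a(X) = 2324*1 = 2324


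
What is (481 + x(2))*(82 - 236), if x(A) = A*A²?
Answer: -75306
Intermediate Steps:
x(A) = A³
(481 + x(2))*(82 - 236) = (481 + 2³)*(82 - 236) = (481 + 8)*(-154) = 489*(-154) = -75306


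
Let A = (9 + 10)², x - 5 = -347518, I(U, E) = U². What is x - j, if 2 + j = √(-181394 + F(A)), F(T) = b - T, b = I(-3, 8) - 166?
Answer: -347511 - 2*I*√45478 ≈ -3.4751e+5 - 426.51*I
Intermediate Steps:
x = -347513 (x = 5 - 347518 = -347513)
A = 361 (A = 19² = 361)
b = -157 (b = (-3)² - 166 = 9 - 166 = -157)
F(T) = -157 - T
j = -2 + 2*I*√45478 (j = -2 + √(-181394 + (-157 - 1*361)) = -2 + √(-181394 + (-157 - 361)) = -2 + √(-181394 - 518) = -2 + √(-181912) = -2 + 2*I*√45478 ≈ -2.0 + 426.51*I)
x - j = -347513 - (-2 + 2*I*√45478) = -347513 + (2 - 2*I*√45478) = -347511 - 2*I*√45478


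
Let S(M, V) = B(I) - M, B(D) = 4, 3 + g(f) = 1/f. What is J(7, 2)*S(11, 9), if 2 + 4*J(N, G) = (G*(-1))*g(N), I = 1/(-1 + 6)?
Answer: -13/2 ≈ -6.5000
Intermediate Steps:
g(f) = -3 + 1/f
I = ⅕ (I = 1/5 = ⅕ ≈ 0.20000)
J(N, G) = -½ - G*(-3 + 1/N)/4 (J(N, G) = -½ + ((G*(-1))*(-3 + 1/N))/4 = -½ + ((-G)*(-3 + 1/N))/4 = -½ + (-G*(-3 + 1/N))/4 = -½ - G*(-3 + 1/N)/4)
S(M, V) = 4 - M
J(7, 2)*S(11, 9) = ((¼)*(-2*7 + 2*(-1 + 3*7))/7)*(4 - 1*11) = ((¼)*(⅐)*(-14 + 2*(-1 + 21)))*(4 - 11) = ((¼)*(⅐)*(-14 + 2*20))*(-7) = ((¼)*(⅐)*(-14 + 40))*(-7) = ((¼)*(⅐)*26)*(-7) = (13/14)*(-7) = -13/2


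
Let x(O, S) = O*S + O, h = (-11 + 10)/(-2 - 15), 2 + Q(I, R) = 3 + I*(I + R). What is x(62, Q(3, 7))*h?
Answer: 1984/17 ≈ 116.71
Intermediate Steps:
Q(I, R) = 1 + I*(I + R) (Q(I, R) = -2 + (3 + I*(I + R)) = 1 + I*(I + R))
h = 1/17 (h = -1/(-17) = -1*(-1/17) = 1/17 ≈ 0.058824)
x(O, S) = O + O*S
x(62, Q(3, 7))*h = (62*(1 + (1 + 3**2 + 3*7)))*(1/17) = (62*(1 + (1 + 9 + 21)))*(1/17) = (62*(1 + 31))*(1/17) = (62*32)*(1/17) = 1984*(1/17) = 1984/17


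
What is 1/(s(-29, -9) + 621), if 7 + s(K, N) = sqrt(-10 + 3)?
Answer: 614/377003 - I*sqrt(7)/377003 ≈ 0.0016286 - 7.0179e-6*I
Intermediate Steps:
s(K, N) = -7 + I*sqrt(7) (s(K, N) = -7 + sqrt(-10 + 3) = -7 + sqrt(-7) = -7 + I*sqrt(7))
1/(s(-29, -9) + 621) = 1/((-7 + I*sqrt(7)) + 621) = 1/(614 + I*sqrt(7))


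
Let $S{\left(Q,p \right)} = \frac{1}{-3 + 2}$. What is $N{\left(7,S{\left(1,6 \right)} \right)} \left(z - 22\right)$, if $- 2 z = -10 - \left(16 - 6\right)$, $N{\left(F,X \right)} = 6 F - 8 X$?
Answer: $-600$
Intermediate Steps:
$S{\left(Q,p \right)} = -1$ ($S{\left(Q,p \right)} = \frac{1}{-1} = -1$)
$N{\left(F,X \right)} = - 8 X + 6 F$
$z = 10$ ($z = - \frac{-10 - \left(16 - 6\right)}{2} = - \frac{-10 - 10}{2} = \left(- \frac{1}{2}\right) \left(-20\right) = 10$)
$N{\left(7,S{\left(1,6 \right)} \right)} \left(z - 22\right) = \left(\left(-8\right) \left(-1\right) + 6 \cdot 7\right) \left(10 - 22\right) = \left(8 + 42\right) \left(-12\right) = 50 \left(-12\right) = -600$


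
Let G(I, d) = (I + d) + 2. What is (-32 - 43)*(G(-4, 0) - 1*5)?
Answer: 525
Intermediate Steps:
G(I, d) = 2 + I + d
(-32 - 43)*(G(-4, 0) - 1*5) = (-32 - 43)*((2 - 4 + 0) - 1*5) = -75*(-2 - 5) = -75*(-7) = 525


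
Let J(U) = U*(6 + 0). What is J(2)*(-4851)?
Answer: -58212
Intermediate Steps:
J(U) = 6*U (J(U) = U*6 = 6*U)
J(2)*(-4851) = (6*2)*(-4851) = 12*(-4851) = -58212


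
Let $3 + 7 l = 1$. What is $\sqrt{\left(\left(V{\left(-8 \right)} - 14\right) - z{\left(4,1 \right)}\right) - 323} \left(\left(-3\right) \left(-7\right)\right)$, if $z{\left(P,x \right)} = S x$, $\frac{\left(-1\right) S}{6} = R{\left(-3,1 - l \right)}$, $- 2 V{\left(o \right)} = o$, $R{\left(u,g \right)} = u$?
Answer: $63 i \sqrt{39} \approx 393.44 i$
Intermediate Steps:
$l = - \frac{2}{7}$ ($l = - \frac{3}{7} + \frac{1}{7} \cdot 1 = - \frac{3}{7} + \frac{1}{7} = - \frac{2}{7} \approx -0.28571$)
$V{\left(o \right)} = - \frac{o}{2}$
$S = 18$ ($S = \left(-6\right) \left(-3\right) = 18$)
$z{\left(P,x \right)} = 18 x$
$\sqrt{\left(\left(V{\left(-8 \right)} - 14\right) - z{\left(4,1 \right)}\right) - 323} \left(\left(-3\right) \left(-7\right)\right) = \sqrt{\left(\left(\left(- \frac{1}{2}\right) \left(-8\right) - 14\right) - 18 \cdot 1\right) - 323} \left(\left(-3\right) \left(-7\right)\right) = \sqrt{\left(\left(4 - 14\right) - 18\right) - 323} \cdot 21 = \sqrt{\left(-10 - 18\right) - 323} \cdot 21 = \sqrt{-28 - 323} \cdot 21 = \sqrt{-351} \cdot 21 = 3 i \sqrt{39} \cdot 21 = 63 i \sqrt{39}$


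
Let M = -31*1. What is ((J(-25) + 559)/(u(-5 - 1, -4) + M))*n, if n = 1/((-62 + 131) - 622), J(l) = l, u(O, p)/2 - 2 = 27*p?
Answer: 178/44793 ≈ 0.0039738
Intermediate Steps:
u(O, p) = 4 + 54*p (u(O, p) = 4 + 2*(27*p) = 4 + 54*p)
M = -31
n = -1/553 (n = 1/(69 - 622) = 1/(-553) = -1/553 ≈ -0.0018083)
((J(-25) + 559)/(u(-5 - 1, -4) + M))*n = ((-25 + 559)/((4 + 54*(-4)) - 31))*(-1/553) = (534/((4 - 216) - 31))*(-1/553) = (534/(-212 - 31))*(-1/553) = (534/(-243))*(-1/553) = (534*(-1/243))*(-1/553) = -178/81*(-1/553) = 178/44793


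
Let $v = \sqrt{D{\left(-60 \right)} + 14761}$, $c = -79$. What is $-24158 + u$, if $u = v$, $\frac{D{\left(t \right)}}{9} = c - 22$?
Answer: $-24158 + 2 \sqrt{3463} \approx -24040.0$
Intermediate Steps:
$D{\left(t \right)} = -909$ ($D{\left(t \right)} = 9 \left(-79 - 22\right) = 9 \left(-101\right) = -909$)
$v = 2 \sqrt{3463}$ ($v = \sqrt{-909 + 14761} = \sqrt{13852} = 2 \sqrt{3463} \approx 117.69$)
$u = 2 \sqrt{3463} \approx 117.69$
$-24158 + u = -24158 + 2 \sqrt{3463}$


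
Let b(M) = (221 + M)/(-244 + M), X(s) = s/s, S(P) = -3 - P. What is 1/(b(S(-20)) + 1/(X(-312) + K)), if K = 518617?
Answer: -117726286/123430857 ≈ -0.95378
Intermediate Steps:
X(s) = 1
b(M) = (221 + M)/(-244 + M)
1/(b(S(-20)) + 1/(X(-312) + K)) = 1/((221 + (-3 - 1*(-20)))/(-244 + (-3 - 1*(-20))) + 1/(1 + 518617)) = 1/((221 + (-3 + 20))/(-244 + (-3 + 20)) + 1/518618) = 1/((221 + 17)/(-244 + 17) + 1/518618) = 1/(238/(-227) + 1/518618) = 1/(-1/227*238 + 1/518618) = 1/(-238/227 + 1/518618) = 1/(-123430857/117726286) = -117726286/123430857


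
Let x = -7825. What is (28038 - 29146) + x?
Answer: -8933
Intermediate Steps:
(28038 - 29146) + x = (28038 - 29146) - 7825 = -1108 - 7825 = -8933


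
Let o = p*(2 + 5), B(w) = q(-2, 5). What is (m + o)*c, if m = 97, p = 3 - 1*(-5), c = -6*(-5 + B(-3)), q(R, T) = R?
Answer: 6426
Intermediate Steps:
B(w) = -2
c = 42 (c = -6*(-5 - 2) = -6*(-7) = 42)
p = 8 (p = 3 + 5 = 8)
o = 56 (o = 8*(2 + 5) = 8*7 = 56)
(m + o)*c = (97 + 56)*42 = 153*42 = 6426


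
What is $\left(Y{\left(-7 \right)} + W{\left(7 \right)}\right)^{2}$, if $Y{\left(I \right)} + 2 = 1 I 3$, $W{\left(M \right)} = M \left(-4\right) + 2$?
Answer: $2401$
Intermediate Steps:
$W{\left(M \right)} = 2 - 4 M$ ($W{\left(M \right)} = - 4 M + 2 = 2 - 4 M$)
$Y{\left(I \right)} = -2 + 3 I$ ($Y{\left(I \right)} = -2 + 1 I 3 = -2 + I 3 = -2 + 3 I$)
$\left(Y{\left(-7 \right)} + W{\left(7 \right)}\right)^{2} = \left(\left(-2 + 3 \left(-7\right)\right) + \left(2 - 28\right)\right)^{2} = \left(\left(-2 - 21\right) + \left(2 - 28\right)\right)^{2} = \left(-23 - 26\right)^{2} = \left(-49\right)^{2} = 2401$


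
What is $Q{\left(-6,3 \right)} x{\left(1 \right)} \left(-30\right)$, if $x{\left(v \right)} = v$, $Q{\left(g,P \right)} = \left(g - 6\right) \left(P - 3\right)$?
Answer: $0$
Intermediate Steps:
$Q{\left(g,P \right)} = \left(-6 + g\right) \left(-3 + P\right)$
$Q{\left(-6,3 \right)} x{\left(1 \right)} \left(-30\right) = \left(18 - 18 - -18 + 3 \left(-6\right)\right) 1 \left(-30\right) = \left(18 - 18 + 18 - 18\right) 1 \left(-30\right) = 0 \cdot 1 \left(-30\right) = 0 \left(-30\right) = 0$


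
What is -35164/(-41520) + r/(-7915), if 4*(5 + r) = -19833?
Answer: 1210993/821577 ≈ 1.4740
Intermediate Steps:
r = -19853/4 (r = -5 + (1/4)*(-19833) = -5 - 19833/4 = -19853/4 ≈ -4963.3)
-35164/(-41520) + r/(-7915) = -35164/(-41520) - 19853/4/(-7915) = -35164*(-1/41520) - 19853/4*(-1/7915) = 8791/10380 + 19853/31660 = 1210993/821577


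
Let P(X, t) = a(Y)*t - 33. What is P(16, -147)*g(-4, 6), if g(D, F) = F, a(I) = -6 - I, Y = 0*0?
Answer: 5094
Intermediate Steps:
Y = 0
P(X, t) = -33 - 6*t (P(X, t) = (-6 - 1*0)*t - 33 = (-6 + 0)*t - 33 = -6*t - 33 = -33 - 6*t)
P(16, -147)*g(-4, 6) = (-33 - 6*(-147))*6 = (-33 + 882)*6 = 849*6 = 5094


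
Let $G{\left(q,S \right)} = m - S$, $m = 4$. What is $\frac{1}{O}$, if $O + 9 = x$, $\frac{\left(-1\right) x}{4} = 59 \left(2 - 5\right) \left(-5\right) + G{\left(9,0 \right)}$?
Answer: $- \frac{1}{3565} \approx -0.00028051$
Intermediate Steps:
$G{\left(q,S \right)} = 4 - S$
$x = -3556$ ($x = - 4 \left(59 \left(2 - 5\right) \left(-5\right) + \left(4 - 0\right)\right) = - 4 \left(59 \left(\left(-3\right) \left(-5\right)\right) + \left(4 + 0\right)\right) = - 4 \left(59 \cdot 15 + 4\right) = - 4 \left(885 + 4\right) = \left(-4\right) 889 = -3556$)
$O = -3565$ ($O = -9 - 3556 = -3565$)
$\frac{1}{O} = \frac{1}{-3565} = - \frac{1}{3565}$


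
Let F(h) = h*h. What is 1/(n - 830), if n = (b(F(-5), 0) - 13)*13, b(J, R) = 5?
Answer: -1/934 ≈ -0.0010707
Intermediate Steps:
F(h) = h²
n = -104 (n = (5 - 13)*13 = -8*13 = -104)
1/(n - 830) = 1/(-104 - 830) = 1/(-934) = -1/934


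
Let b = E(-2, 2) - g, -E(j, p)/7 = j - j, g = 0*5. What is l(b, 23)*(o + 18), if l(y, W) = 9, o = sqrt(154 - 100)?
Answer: 162 + 27*sqrt(6) ≈ 228.14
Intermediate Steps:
g = 0
E(j, p) = 0 (E(j, p) = -7*(j - j) = -7*0 = 0)
b = 0 (b = 0 - 1*0 = 0 + 0 = 0)
o = 3*sqrt(6) (o = sqrt(54) = 3*sqrt(6) ≈ 7.3485)
l(b, 23)*(o + 18) = 9*(3*sqrt(6) + 18) = 9*(18 + 3*sqrt(6)) = 162 + 27*sqrt(6)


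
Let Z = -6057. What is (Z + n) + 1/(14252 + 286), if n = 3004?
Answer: -44384513/14538 ≈ -3053.0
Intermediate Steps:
(Z + n) + 1/(14252 + 286) = (-6057 + 3004) + 1/(14252 + 286) = -3053 + 1/14538 = -44384513/14538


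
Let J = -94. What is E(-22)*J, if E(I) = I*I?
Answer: -45496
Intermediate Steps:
E(I) = I²
E(-22)*J = (-22)²*(-94) = 484*(-94) = -45496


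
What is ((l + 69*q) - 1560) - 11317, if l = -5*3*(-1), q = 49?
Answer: -9481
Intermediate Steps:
l = 15 (l = -15*(-1) = 15)
((l + 69*q) - 1560) - 11317 = ((15 + 69*49) - 1560) - 11317 = ((15 + 3381) - 1560) - 11317 = (3396 - 1560) - 11317 = 1836 - 11317 = -9481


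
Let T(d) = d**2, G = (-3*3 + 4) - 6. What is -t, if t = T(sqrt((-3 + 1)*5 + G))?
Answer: 21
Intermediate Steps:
G = -11 (G = (-9 + 4) - 6 = -5 - 6 = -11)
t = -21 (t = (sqrt((-3 + 1)*5 - 11))**2 = (sqrt(-2*5 - 11))**2 = (sqrt(-10 - 11))**2 = (sqrt(-21))**2 = (I*sqrt(21))**2 = -21)
-t = -1*(-21) = 21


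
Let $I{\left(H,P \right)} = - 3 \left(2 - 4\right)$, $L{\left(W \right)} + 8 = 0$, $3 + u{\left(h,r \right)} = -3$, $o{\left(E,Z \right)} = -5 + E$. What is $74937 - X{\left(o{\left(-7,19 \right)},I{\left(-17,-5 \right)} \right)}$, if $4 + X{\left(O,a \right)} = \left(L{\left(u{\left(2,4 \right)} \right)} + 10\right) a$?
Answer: $74929$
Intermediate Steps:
$u{\left(h,r \right)} = -6$ ($u{\left(h,r \right)} = -3 - 3 = -6$)
$L{\left(W \right)} = -8$ ($L{\left(W \right)} = -8 + 0 = -8$)
$I{\left(H,P \right)} = 6$ ($I{\left(H,P \right)} = \left(-3\right) \left(-2\right) = 6$)
$X{\left(O,a \right)} = -4 + 2 a$ ($X{\left(O,a \right)} = -4 + \left(-8 + 10\right) a = -4 + 2 a$)
$74937 - X{\left(o{\left(-7,19 \right)},I{\left(-17,-5 \right)} \right)} = 74937 - \left(-4 + 2 \cdot 6\right) = 74937 - \left(-4 + 12\right) = 74937 - 8 = 74929$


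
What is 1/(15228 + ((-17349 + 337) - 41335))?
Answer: -1/43119 ≈ -2.3192e-5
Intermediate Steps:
1/(15228 + ((-17349 + 337) - 41335)) = 1/(15228 + (-17012 - 41335)) = 1/(15228 - 58347) = 1/(-43119) = -1/43119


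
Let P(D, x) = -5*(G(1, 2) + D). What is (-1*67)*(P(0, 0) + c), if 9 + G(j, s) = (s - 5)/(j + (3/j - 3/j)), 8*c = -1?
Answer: -32093/8 ≈ -4011.6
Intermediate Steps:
c = -⅛ (c = (⅛)*(-1) = -⅛ ≈ -0.12500)
G(j, s) = -9 + (-5 + s)/j (G(j, s) = -9 + (s - 5)/(j + (3/j - 3/j)) = -9 + (-5 + s)/(j + 0) = -9 + (-5 + s)/j)
P(D, x) = 60 - 5*D (P(D, x) = -5*((-5 + 2 - 9*1)/1 + D) = -5*(1*(-5 + 2 - 9) + D) = -5*(1*(-12) + D) = -5*(-12 + D) = 60 - 5*D)
(-1*67)*(P(0, 0) + c) = (-1*67)*((60 - 5*0) - ⅛) = -67*((60 + 0) - ⅛) = -67*(60 - ⅛) = -67*479/8 = -32093/8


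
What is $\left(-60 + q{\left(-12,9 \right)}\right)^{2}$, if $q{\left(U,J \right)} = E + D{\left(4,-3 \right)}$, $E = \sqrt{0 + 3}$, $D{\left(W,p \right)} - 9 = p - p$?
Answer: $\left(51 - \sqrt{3}\right)^{2} \approx 2427.3$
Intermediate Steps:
$D{\left(W,p \right)} = 9$ ($D{\left(W,p \right)} = 9 + \left(p - p\right) = 9 + 0 = 9$)
$E = \sqrt{3} \approx 1.732$
$q{\left(U,J \right)} = 9 + \sqrt{3}$ ($q{\left(U,J \right)} = \sqrt{3} + 9 = 9 + \sqrt{3}$)
$\left(-60 + q{\left(-12,9 \right)}\right)^{2} = \left(-60 + \left(9 + \sqrt{3}\right)\right)^{2} = \left(-51 + \sqrt{3}\right)^{2}$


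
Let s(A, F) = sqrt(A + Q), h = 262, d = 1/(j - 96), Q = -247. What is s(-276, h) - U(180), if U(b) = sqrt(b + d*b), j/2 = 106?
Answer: -9*sqrt(1885)/29 + I*sqrt(523) ≈ -13.474 + 22.869*I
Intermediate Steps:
j = 212 (j = 2*106 = 212)
d = 1/116 (d = 1/(212 - 96) = 1/116 ≈ 0.0086207)
U(b) = 3*sqrt(377)*sqrt(b)/58 (U(b) = sqrt(b + b/116) = sqrt(117*b/116) = 3*sqrt(377)*sqrt(b)/58)
s(A, F) = sqrt(-247 + A) (s(A, F) = sqrt(A - 247) = sqrt(-247 + A))
s(-276, h) - U(180) = sqrt(-247 - 276) - 3*sqrt(377)*sqrt(180)/58 = sqrt(-523) - 3*sqrt(377)*6*sqrt(5)/58 = I*sqrt(523) - 9*sqrt(1885)/29 = -9*sqrt(1885)/29 + I*sqrt(523)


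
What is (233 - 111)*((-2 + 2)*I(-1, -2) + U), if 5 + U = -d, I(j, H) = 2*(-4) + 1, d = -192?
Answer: 22814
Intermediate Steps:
I(j, H) = -7 (I(j, H) = -8 + 1 = -7)
U = 187 (U = -5 - 1*(-192) = -5 + 192 = 187)
(233 - 111)*((-2 + 2)*I(-1, -2) + U) = (233 - 111)*((-2 + 2)*(-7) + 187) = 122*(0*(-7) + 187) = 122*(0 + 187) = 122*187 = 22814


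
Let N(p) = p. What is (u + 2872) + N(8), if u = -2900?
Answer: -20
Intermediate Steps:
(u + 2872) + N(8) = (-2900 + 2872) + 8 = -28 + 8 = -20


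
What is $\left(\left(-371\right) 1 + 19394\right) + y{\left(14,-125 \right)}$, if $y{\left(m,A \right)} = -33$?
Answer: $18990$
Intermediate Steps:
$\left(\left(-371\right) 1 + 19394\right) + y{\left(14,-125 \right)} = \left(\left(-371\right) 1 + 19394\right) - 33 = \left(-371 + 19394\right) - 33 = 19023 - 33 = 18990$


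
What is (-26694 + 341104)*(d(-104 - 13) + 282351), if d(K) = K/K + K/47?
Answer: 4172354953070/47 ≈ 8.8773e+10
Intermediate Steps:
d(K) = 1 + K/47 (d(K) = 1 + K*(1/47) = 1 + K/47)
(-26694 + 341104)*(d(-104 - 13) + 282351) = (-26694 + 341104)*((1 + (-104 - 13)/47) + 282351) = 314410*((1 + (1/47)*(-117)) + 282351) = 314410*((1 - 117/47) + 282351) = 314410*(-70/47 + 282351) = 314410*(13270427/47) = 4172354953070/47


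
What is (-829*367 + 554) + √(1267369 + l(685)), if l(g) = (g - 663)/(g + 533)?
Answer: -303689 + 26*√695330013/609 ≈ -3.0256e+5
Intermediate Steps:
l(g) = (-663 + g)/(533 + g)
(-829*367 + 554) + √(1267369 + l(685)) = (-829*367 + 554) + √(1267369 + (-663 + 685)/(533 + 685)) = (-304243 + 554) + √(1267369 + 22/1218) = -303689 + √(1267369 + (1/1218)*22) = -303689 + √(1267369 + 11/609) = -303689 + √(771827732/609) = -303689 + 26*√695330013/609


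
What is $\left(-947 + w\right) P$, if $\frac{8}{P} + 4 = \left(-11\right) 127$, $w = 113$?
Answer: $\frac{2224}{467} \approx 4.7623$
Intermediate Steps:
$P = - \frac{8}{1401}$ ($P = \frac{8}{-4 - 1397} = \frac{8}{-1401} = 8 \left(- \frac{1}{1401}\right) = - \frac{8}{1401} \approx -0.0057102$)
$\left(-947 + w\right) P = \left(-947 + 113\right) \left(- \frac{8}{1401}\right) = \left(-834\right) \left(- \frac{8}{1401}\right) = \frac{2224}{467}$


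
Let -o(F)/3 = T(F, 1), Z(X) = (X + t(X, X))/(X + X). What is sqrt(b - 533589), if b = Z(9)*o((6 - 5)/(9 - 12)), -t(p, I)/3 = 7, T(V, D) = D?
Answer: I*sqrt(533587) ≈ 730.47*I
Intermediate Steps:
t(p, I) = -21 (t(p, I) = -3*7 = -21)
Z(X) = (-21 + X)/(2*X) (Z(X) = (X - 21)/(X + X) = (-21 + X)/((2*X)) = (-21 + X)*(1/(2*X)) = (-21 + X)/(2*X))
o(F) = -3 (o(F) = -3*1 = -3)
b = 2 (b = ((1/2)*(-21 + 9)/9)*(-3) = ((1/2)*(1/9)*(-12))*(-3) = -2/3*(-3) = 2)
sqrt(b - 533589) = sqrt(2 - 533589) = sqrt(-533587) = I*sqrt(533587)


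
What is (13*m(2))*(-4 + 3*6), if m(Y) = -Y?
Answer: -364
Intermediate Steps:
(13*m(2))*(-4 + 3*6) = (13*(-1*2))*(-4 + 3*6) = (13*(-2))*(-4 + 18) = -26*14 = -364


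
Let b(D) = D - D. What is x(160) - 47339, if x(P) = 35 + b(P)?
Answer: -47304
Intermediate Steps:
b(D) = 0
x(P) = 35 (x(P) = 35 + 0 = 35)
x(160) - 47339 = 35 - 47339 = -47304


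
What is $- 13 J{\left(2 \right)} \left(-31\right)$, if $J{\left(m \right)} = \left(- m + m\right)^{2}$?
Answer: $0$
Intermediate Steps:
$J{\left(m \right)} = 0$ ($J{\left(m \right)} = 0^{2} = 0$)
$- 13 J{\left(2 \right)} \left(-31\right) = \left(-13\right) 0 \left(-31\right) = 0 \left(-31\right) = 0$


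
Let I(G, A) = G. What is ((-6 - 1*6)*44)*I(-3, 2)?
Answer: 1584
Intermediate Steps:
((-6 - 1*6)*44)*I(-3, 2) = ((-6 - 1*6)*44)*(-3) = ((-6 - 6)*44)*(-3) = -12*44*(-3) = -528*(-3) = 1584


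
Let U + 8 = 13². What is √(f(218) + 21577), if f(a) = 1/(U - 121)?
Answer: √8630810/20 ≈ 146.89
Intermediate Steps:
U = 161 (U = -8 + 13² = -8 + 169 = 161)
f(a) = 1/40 (f(a) = 1/(161 - 121) = 1/40)
√(f(218) + 21577) = √(1/40 + 21577) = √(863081/40) = √8630810/20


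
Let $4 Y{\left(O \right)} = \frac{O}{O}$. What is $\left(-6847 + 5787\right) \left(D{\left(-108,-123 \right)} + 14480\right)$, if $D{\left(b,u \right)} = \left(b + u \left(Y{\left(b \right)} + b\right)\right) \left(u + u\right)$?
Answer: $3412406590$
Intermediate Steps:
$Y{\left(O \right)} = \frac{1}{4}$ ($Y{\left(O \right)} = \frac{O \frac{1}{O}}{4} = \frac{1}{4} \cdot 1 = \frac{1}{4}$)
$D{\left(b,u \right)} = 2 u \left(b + u \left(\frac{1}{4} + b\right)\right)$ ($D{\left(b,u \right)} = \left(b + u \left(\frac{1}{4} + b\right)\right) \left(u + u\right) = \left(b + u \left(\frac{1}{4} + b\right)\right) 2 u = 2 u \left(b + u \left(\frac{1}{4} + b\right)\right)$)
$\left(-6847 + 5787\right) \left(D{\left(-108,-123 \right)} + 14480\right) = \left(-6847 + 5787\right) \left(\frac{1}{2} \left(-123\right) \left(-123 + 4 \left(-108\right) + 4 \left(-108\right) \left(-123\right)\right) + 14480\right) = - 1060 \left(\frac{1}{2} \left(-123\right) \left(-123 - 432 + 53136\right) + 14480\right) = - 1060 \left(\frac{1}{2} \left(-123\right) 52581 + 14480\right) = - 1060 \left(- \frac{6467463}{2} + 14480\right) = \left(-1060\right) \left(- \frac{6438503}{2}\right) = 3412406590$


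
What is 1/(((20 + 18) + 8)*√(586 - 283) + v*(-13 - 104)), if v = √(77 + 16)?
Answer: 1/(-117*√93 + 46*√303) ≈ -0.0030526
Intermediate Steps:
v = √93 ≈ 9.6436
1/(((20 + 18) + 8)*√(586 - 283) + v*(-13 - 104)) = 1/(((20 + 18) + 8)*√(586 - 283) + √93*(-13 - 104)) = 1/((38 + 8)*√303 + √93*(-117)) = 1/(46*√303 - 117*√93) = 1/(-117*√93 + 46*√303)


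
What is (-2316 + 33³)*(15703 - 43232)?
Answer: -925552509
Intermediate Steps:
(-2316 + 33³)*(15703 - 43232) = (-2316 + 35937)*(-27529) = 33621*(-27529) = -925552509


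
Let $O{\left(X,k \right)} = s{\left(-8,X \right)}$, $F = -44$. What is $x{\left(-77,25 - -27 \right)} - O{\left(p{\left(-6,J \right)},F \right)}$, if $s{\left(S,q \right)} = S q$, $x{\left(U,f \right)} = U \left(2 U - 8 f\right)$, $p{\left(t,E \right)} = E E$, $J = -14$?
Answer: $45458$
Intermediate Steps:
$p{\left(t,E \right)} = E^{2}$
$x{\left(U,f \right)} = U \left(- 8 f + 2 U\right)$
$O{\left(X,k \right)} = - 8 X$
$x{\left(-77,25 - -27 \right)} - O{\left(p{\left(-6,J \right)},F \right)} = 2 \left(-77\right) \left(-77 - 4 \left(25 - -27\right)\right) - - 8 \left(-14\right)^{2} = 2 \left(-77\right) \left(-77 - 4 \left(25 + 27\right)\right) - \left(-8\right) 196 = 2 \left(-77\right) \left(-77 - 208\right) - -1568 = 2 \left(-77\right) \left(-77 - 208\right) + 1568 = 2 \left(-77\right) \left(-285\right) + 1568 = 43890 + 1568 = 45458$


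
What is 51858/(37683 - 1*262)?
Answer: 51858/37421 ≈ 1.3858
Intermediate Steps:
51858/(37683 - 1*262) = 51858/(37683 - 262) = 51858/37421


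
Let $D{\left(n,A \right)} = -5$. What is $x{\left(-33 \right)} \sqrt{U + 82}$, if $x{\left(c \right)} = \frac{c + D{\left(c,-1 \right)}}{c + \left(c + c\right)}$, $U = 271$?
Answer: $\frac{38 \sqrt{353}}{99} \approx 7.2117$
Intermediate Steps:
$x{\left(c \right)} = \frac{-5 + c}{3 c}$ ($x{\left(c \right)} = \frac{c - 5}{c + \left(c + c\right)} = \frac{-5 + c}{c + 2 c} = \frac{-5 + c}{3 c}$)
$x{\left(-33 \right)} \sqrt{U + 82} = \frac{-5 - 33}{3 \left(-33\right)} \sqrt{271 + 82} = \frac{1}{3} \left(- \frac{1}{33}\right) \left(-38\right) \sqrt{353} = \frac{38 \sqrt{353}}{99}$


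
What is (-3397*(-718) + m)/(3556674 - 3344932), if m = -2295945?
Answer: 143101/211742 ≈ 0.67583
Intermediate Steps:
(-3397*(-718) + m)/(3556674 - 3344932) = (-3397*(-718) - 2295945)/(3556674 - 3344932) = (2439046 - 2295945)/211742 = 143101*(1/211742) = 143101/211742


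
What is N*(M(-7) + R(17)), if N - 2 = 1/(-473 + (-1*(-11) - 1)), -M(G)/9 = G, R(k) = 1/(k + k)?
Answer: 1982275/15742 ≈ 125.92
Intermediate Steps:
R(k) = 1/(2*k)
M(G) = -9*G
N = 925/463 (N = 2 + 1/(-473 + (-1*(-11) - 1)) = 2 + 1/(-473 + (11 - 1)) = 2 + 1/(-473 + 10) = 2 + 1/(-463) = 2 - 1/463 = 925/463 ≈ 1.9978)
N*(M(-7) + R(17)) = 925*(-9*(-7) + (1/2)/17)/463 = 925*(63 + (1/2)*(1/17))/463 = 925*(63 + 1/34)/463 = (925/463)*(2143/34) = 1982275/15742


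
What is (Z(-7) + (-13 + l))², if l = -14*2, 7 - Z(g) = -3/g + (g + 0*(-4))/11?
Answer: 6770404/5929 ≈ 1141.9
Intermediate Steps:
Z(g) = 7 + 3/g - g/11 (Z(g) = 7 - (-3/g + (g + 0*(-4))/11) = 7 - (-3/g + (g + 0)*(1/11)) = 7 - (-3/g + g*(1/11)) = 7 - (-3/g + g/11) = 7 + (3/g - g/11) = 7 + 3/g - g/11)
l = -28
(Z(-7) + (-13 + l))² = ((7 + 3/(-7) - 1/11*(-7)) + (-13 - 28))² = ((7 + 3*(-⅐) + 7/11) - 41)² = ((7 - 3/7 + 7/11) - 41)² = (555/77 - 41)² = (-2602/77)² = 6770404/5929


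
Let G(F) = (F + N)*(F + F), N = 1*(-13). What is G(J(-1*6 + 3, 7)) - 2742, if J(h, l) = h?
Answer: -2646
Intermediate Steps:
N = -13
G(F) = 2*F*(-13 + F) (G(F) = (F - 13)*(F + F) = (-13 + F)*(2*F) = 2*F*(-13 + F))
G(J(-1*6 + 3, 7)) - 2742 = 2*(-1*6 + 3)*(-13 + (-1*6 + 3)) - 2742 = 2*(-6 + 3)*(-13 + (-6 + 3)) - 2742 = 2*(-3)*(-13 - 3) - 2742 = 2*(-3)*(-16) - 2742 = 96 - 2742 = -2646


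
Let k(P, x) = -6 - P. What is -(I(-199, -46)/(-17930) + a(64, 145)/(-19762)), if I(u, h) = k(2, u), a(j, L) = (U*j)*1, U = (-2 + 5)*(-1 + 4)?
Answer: 2542396/88583165 ≈ 0.028701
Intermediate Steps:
U = 9 (U = 3*3 = 9)
a(j, L) = 9*j (a(j, L) = (9*j)*1 = 9*j)
I(u, h) = -8 (I(u, h) = -6 - 1*2 = -6 - 2 = -8)
-(I(-199, -46)/(-17930) + a(64, 145)/(-19762)) = -(-8/(-17930) + (9*64)/(-19762)) = -(-8*(-1/17930) + 576*(-1/19762)) = -(4/8965 - 288/9881) = -1*(-2542396/88583165) = 2542396/88583165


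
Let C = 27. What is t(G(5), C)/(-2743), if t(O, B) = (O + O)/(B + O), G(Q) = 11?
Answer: -11/52117 ≈ -0.00021106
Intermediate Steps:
t(O, B) = 2*O/(B + O) (t(O, B) = (2*O)/(B + O) = 2*O/(B + O))
t(G(5), C)/(-2743) = (2*11/(27 + 11))/(-2743) = (2*11/38)*(-1/2743) = (2*11*(1/38))*(-1/2743) = (11/19)*(-1/2743) = -11/52117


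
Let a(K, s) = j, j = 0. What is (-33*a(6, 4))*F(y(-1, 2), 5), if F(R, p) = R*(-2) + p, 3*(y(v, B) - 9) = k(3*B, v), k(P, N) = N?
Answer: 0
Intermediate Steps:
a(K, s) = 0
y(v, B) = 9 + v/3
F(R, p) = p - 2*R (F(R, p) = -2*R + p = p - 2*R)
(-33*a(6, 4))*F(y(-1, 2), 5) = (-33*0)*(5 - 2*(9 + (⅓)*(-1))) = 0*(5 - 2*(9 - ⅓)) = 0*(5 - 2*26/3) = 0*(5 - 52/3) = 0*(-37/3) = 0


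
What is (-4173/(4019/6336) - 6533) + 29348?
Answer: 65253357/4019 ≈ 16236.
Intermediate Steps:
(-4173/(4019/6336) - 6533) + 29348 = (-4173/(4019*(1/6336)) - 6533) + 29348 = (-4173/4019/6336 - 6533) + 29348 = (-4173*6336/4019 - 6533) + 29348 = (-26440128/4019 - 6533) + 29348 = -52696255/4019 + 29348 = 65253357/4019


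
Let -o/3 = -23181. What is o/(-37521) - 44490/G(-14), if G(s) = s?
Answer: 92685316/29183 ≈ 3176.0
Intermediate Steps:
o = 69543 (o = -3*(-23181) = 69543)
o/(-37521) - 44490/G(-14) = 69543/(-37521) - 44490/(-14) = 69543*(-1/37521) - 44490*(-1/14) = -7727/4169 + 22245/7 = 92685316/29183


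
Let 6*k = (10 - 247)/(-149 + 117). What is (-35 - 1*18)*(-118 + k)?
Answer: 396069/64 ≈ 6188.6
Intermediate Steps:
k = 79/64 (k = ((10 - 247)/(-149 + 117))/6 = (-237/(-32))/6 = (-237*(-1/32))/6 = (⅙)*(237/32) = 79/64 ≈ 1.2344)
(-35 - 1*18)*(-118 + k) = (-35 - 1*18)*(-118 + 79/64) = (-35 - 18)*(-7473/64) = -53*(-7473/64) = 396069/64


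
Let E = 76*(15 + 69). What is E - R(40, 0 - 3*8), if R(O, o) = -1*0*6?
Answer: 6384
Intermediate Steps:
R(O, o) = 0 (R(O, o) = 0*6 = 0)
E = 6384 (E = 76*84 = 6384)
E - R(40, 0 - 3*8) = 6384 - 1*0 = 6384 + 0 = 6384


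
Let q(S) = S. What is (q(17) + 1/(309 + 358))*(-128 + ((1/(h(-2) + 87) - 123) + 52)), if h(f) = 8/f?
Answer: -187291440/55361 ≈ -3383.1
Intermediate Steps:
(q(17) + 1/(309 + 358))*(-128 + ((1/(h(-2) + 87) - 123) + 52)) = (17 + 1/(309 + 358))*(-128 + ((1/(8/(-2) + 87) - 123) + 52)) = (17 + 1/667)*(-128 + ((1/(8*(-½) + 87) - 123) + 52)) = (17 + 1/667)*(-128 + ((1/(-4 + 87) - 123) + 52)) = 11340*(-128 + ((1/83 - 123) + 52))/667 = 11340*(-128 + (-10208/83 + 52))/667 = 11340*(-128 - 5892/83)/667 = (11340/667)*(-16516/83) = -187291440/55361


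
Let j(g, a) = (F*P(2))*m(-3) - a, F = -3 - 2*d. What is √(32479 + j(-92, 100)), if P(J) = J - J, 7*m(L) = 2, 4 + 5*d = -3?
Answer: √32379 ≈ 179.94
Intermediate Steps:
d = -7/5 (d = -⅘ + (⅕)*(-3) = -⅘ - ⅗ = -7/5 ≈ -1.4000)
m(L) = 2/7 (m(L) = (⅐)*2 = 2/7)
P(J) = 0
F = -⅕ (F = -3 - 2*(-7/5) = -3 + 14/5 = -⅕ ≈ -0.20000)
j(g, a) = -a (j(g, a) = -⅕*0*(2/7) - a = 0*(2/7) - a = 0 - a = -a)
√(32479 + j(-92, 100)) = √(32479 - 1*100) = √(32479 - 100) = √32379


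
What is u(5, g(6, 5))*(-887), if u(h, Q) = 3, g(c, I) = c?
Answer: -2661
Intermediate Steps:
u(5, g(6, 5))*(-887) = 3*(-887) = -2661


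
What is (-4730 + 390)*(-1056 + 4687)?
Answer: -15758540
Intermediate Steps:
(-4730 + 390)*(-1056 + 4687) = -4340*3631 = -15758540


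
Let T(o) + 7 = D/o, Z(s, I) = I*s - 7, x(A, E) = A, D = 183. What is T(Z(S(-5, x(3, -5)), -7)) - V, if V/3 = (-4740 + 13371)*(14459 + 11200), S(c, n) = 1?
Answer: -9301439099/14 ≈ -6.6439e+8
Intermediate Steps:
Z(s, I) = -7 + I*s
T(o) = -7 + 183/o
V = 664388487 (V = 3*((-4740 + 13371)*(14459 + 11200)) = 3*(8631*25659) = 3*221462829 = 664388487)
T(Z(S(-5, x(3, -5)), -7)) - V = (-7 + 183/(-7 - 7*1)) - 1*664388487 = (-7 + 183/(-7 - 7)) - 664388487 = (-7 + 183/(-14)) - 664388487 = (-7 + 183*(-1/14)) - 664388487 = (-7 - 183/14) - 664388487 = -281/14 - 664388487 = -9301439099/14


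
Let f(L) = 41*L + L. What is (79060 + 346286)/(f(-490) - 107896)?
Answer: -212673/64238 ≈ -3.3107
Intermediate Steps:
f(L) = 42*L
(79060 + 346286)/(f(-490) - 107896) = (79060 + 346286)/(42*(-490) - 107896) = 425346/(-20580 - 107896) = 425346/(-128476) = 425346*(-1/128476) = -212673/64238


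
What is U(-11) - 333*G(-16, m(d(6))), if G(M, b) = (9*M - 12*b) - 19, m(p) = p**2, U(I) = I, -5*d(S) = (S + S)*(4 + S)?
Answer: 2355964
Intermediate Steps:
d(S) = -2*S*(4 + S)/5 (d(S) = -(S + S)*(4 + S)/5 = -2*S*(4 + S)/5)
G(M, b) = -19 - 12*b + 9*M (G(M, b) = (-12*b + 9*M) - 19 = -19 - 12*b + 9*M)
U(-11) - 333*G(-16, m(d(6))) = -11 - 333*(-19 - 12*144*(4 + 6)**2/25 + 9*(-16)) = -11 - 333*(-19 - 12*(-2/5*6*10)**2 - 144) = -11 - 333*(-19 - 12*(-24)**2 - 144) = -11 - 333*(-19 - 12*576 - 144) = -11 - 333*(-19 - 6912 - 144) = -11 - 333*(-7075) = -11 + 2355975 = 2355964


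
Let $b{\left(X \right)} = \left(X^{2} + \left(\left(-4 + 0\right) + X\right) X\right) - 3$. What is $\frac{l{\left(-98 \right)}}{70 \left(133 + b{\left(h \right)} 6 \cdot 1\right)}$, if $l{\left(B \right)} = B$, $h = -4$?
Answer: $- \frac{7}{2015} \approx -0.0034739$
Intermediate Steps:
$b{\left(X \right)} = -3 + X^{2} + X \left(-4 + X\right)$ ($b{\left(X \right)} = \left(X^{2} + \left(-4 + X\right) X\right) - 3 = \left(X^{2} + X \left(-4 + X\right)\right) - 3 = -3 + X^{2} + X \left(-4 + X\right)$)
$\frac{l{\left(-98 \right)}}{70 \left(133 + b{\left(h \right)} 6 \cdot 1\right)} = - \frac{98}{70 \left(133 + \left(-3 - -16 + 2 \left(-4\right)^{2}\right) 6 \cdot 1\right)} = - \frac{98}{70 \left(133 + \left(-3 + 16 + 2 \cdot 16\right) 6 \cdot 1\right)} = - \frac{98}{70 \left(133 + \left(-3 + 16 + 32\right) 6 \cdot 1\right)} = - \frac{98}{70 \left(133 + 45 \cdot 6 \cdot 1\right)} = - \frac{98}{70 \left(133 + 270 \cdot 1\right)} = - \frac{98}{70 \left(133 + 270\right)} = - \frac{98}{70 \cdot 403} = - \frac{98}{28210} = \left(-98\right) \frac{1}{28210} = - \frac{7}{2015}$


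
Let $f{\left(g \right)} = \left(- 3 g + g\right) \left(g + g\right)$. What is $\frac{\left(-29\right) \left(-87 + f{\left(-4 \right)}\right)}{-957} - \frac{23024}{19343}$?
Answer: $- \frac{3680585}{638319} \approx -5.7661$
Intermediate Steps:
$f{\left(g \right)} = - 4 g^{2}$ ($f{\left(g \right)} = - 2 g 2 g = - 4 g^{2}$)
$\frac{\left(-29\right) \left(-87 + f{\left(-4 \right)}\right)}{-957} - \frac{23024}{19343} = \frac{\left(-29\right) \left(-87 - 4 \left(-4\right)^{2}\right)}{-957} - \frac{23024}{19343} = - 29 \left(-87 - 64\right) \left(- \frac{1}{957}\right) - \frac{23024}{19343} = \left(-29\right) \left(-151\right) \left(- \frac{1}{957}\right) - \frac{23024}{19343} = 4379 \left(- \frac{1}{957}\right) - \frac{23024}{19343} = - \frac{151}{33} - \frac{23024}{19343} = - \frac{3680585}{638319}$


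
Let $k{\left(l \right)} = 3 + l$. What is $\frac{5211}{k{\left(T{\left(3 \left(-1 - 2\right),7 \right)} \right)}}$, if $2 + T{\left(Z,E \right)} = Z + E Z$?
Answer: $- \frac{5211}{71} \approx -73.394$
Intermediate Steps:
$T{\left(Z,E \right)} = -2 + Z + E Z$ ($T{\left(Z,E \right)} = -2 + \left(Z + E Z\right) = -2 + Z + E Z$)
$\frac{5211}{k{\left(T{\left(3 \left(-1 - 2\right),7 \right)} \right)}} = \frac{5211}{3 + \left(-2 + 3 \left(-1 - 2\right) + 7 \cdot 3 \left(-1 - 2\right)\right)} = \frac{5211}{3 + \left(-2 + 3 \left(-3\right) + 7 \cdot 3 \left(-3\right)\right)} = \frac{5211}{3 - 74} = \frac{5211}{-71} = 5211 \left(- \frac{1}{71}\right) = - \frac{5211}{71}$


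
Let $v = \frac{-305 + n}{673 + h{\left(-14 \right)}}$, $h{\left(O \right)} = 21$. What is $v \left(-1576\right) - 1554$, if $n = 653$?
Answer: $- \frac{813462}{347} \approx -2344.3$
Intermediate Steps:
$v = \frac{174}{347}$ ($v = \frac{-305 + 653}{673 + 21} = \frac{348}{694} = 348 \cdot \frac{1}{694} = \frac{174}{347} \approx 0.50144$)
$v \left(-1576\right) - 1554 = \frac{174}{347} \left(-1576\right) - 1554 = - \frac{274224}{347} - 1554 = - \frac{813462}{347}$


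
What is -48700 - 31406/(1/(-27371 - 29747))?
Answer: 1793799208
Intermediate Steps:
-48700 - 31406/(1/(-27371 - 29747)) = -48700 - 31406/(1/(-57118)) = -48700 - 31406/(-1/57118) = -48700 - 31406*(-57118) = -48700 - 1*(-1793847908) = -48700 + 1793847908 = 1793799208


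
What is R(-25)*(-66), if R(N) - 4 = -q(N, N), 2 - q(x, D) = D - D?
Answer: -132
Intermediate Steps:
q(x, D) = 2 (q(x, D) = 2 - (D - D) = 2 - 1*0 = 2 + 0 = 2)
R(N) = 2 (R(N) = 4 - 1*2 = 4 - 2 = 2)
R(-25)*(-66) = 2*(-66) = -132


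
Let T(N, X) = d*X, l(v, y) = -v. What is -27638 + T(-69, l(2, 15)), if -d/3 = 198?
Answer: -26450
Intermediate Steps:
d = -594 (d = -3*198 = -594)
T(N, X) = -594*X
-27638 + T(-69, l(2, 15)) = -27638 - (-594)*2 = -27638 - 594*(-2) = -27638 + 1188 = -26450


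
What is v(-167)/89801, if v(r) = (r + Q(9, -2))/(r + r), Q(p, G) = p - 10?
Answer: 84/14996767 ≈ 5.6012e-6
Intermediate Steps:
Q(p, G) = -10 + p
v(r) = (-1 + r)/(2*r) (v(r) = (r + (-10 + 9))/(r + r) = (r - 1)/((2*r)) = (-1 + r)*(1/(2*r)) = (-1 + r)/(2*r))
v(-167)/89801 = ((½)*(-1 - 167)/(-167))/89801 = ((½)*(-1/167)*(-168))*(1/89801) = (84/167)*(1/89801) = 84/14996767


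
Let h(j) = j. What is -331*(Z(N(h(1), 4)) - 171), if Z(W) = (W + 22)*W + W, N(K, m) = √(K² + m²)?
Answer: 50974 - 7613*√17 ≈ 19585.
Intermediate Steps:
Z(W) = W + W*(22 + W) (Z(W) = (22 + W)*W + W = W*(22 + W) + W = W + W*(22 + W))
-331*(Z(N(h(1), 4)) - 171) = -331*(√(1² + 4²)*(23 + √(1² + 4²)) - 171) = -331*(√(1 + 16)*(23 + √(1 + 16)) - 171) = -331*(√17*(23 + √17) - 171) = -331*(-171 + √17*(23 + √17)) = 56601 - 331*√17*(23 + √17)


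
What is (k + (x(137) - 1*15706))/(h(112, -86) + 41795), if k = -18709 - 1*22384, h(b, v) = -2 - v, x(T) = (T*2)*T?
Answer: -19261/41879 ≈ -0.45992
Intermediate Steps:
x(T) = 2*T² (x(T) = (2*T)*T = 2*T²)
k = -41093 (k = -18709 - 22384 = -41093)
(k + (x(137) - 1*15706))/(h(112, -86) + 41795) = (-41093 + (2*137² - 1*15706))/((-2 - 1*(-86)) + 41795) = (-41093 + (2*18769 - 15706))/((-2 + 86) + 41795) = (-41093 + (37538 - 15706))/(84 + 41795) = (-41093 + 21832)/41879 = -19261*1/41879 = -19261/41879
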